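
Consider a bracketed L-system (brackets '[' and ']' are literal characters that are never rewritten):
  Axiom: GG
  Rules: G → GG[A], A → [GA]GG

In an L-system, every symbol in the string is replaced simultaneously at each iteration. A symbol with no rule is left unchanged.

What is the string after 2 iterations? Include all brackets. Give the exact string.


Step 0: GG
Step 1: GG[A]GG[A]
Step 2: GG[A]GG[A][[GA]GG]GG[A]GG[A][[GA]GG]

Answer: GG[A]GG[A][[GA]GG]GG[A]GG[A][[GA]GG]


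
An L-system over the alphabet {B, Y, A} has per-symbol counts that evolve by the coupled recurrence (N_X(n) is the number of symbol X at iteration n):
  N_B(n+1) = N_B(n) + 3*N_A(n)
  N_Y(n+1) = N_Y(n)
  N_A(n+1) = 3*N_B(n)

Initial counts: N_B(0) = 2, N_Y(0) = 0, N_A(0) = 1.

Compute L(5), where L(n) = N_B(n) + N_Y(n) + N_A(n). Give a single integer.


Step 0: N_B=2, N_Y=0, N_A=1, L=3
Step 1: N_B=5, N_Y=0, N_A=6, L=11
Step 2: N_B=23, N_Y=0, N_A=15, L=38
Step 3: N_B=68, N_Y=0, N_A=69, L=137
Step 4: N_B=275, N_Y=0, N_A=204, L=479
Step 5: N_B=887, N_Y=0, N_A=825, L=1712

Answer: 1712


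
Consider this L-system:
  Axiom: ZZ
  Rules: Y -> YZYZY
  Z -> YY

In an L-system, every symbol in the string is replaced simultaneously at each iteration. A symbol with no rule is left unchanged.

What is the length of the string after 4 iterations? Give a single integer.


Answer: 308

Derivation:
Step 0: length = 2
Step 1: length = 4
Step 2: length = 20
Step 3: length = 76
Step 4: length = 308


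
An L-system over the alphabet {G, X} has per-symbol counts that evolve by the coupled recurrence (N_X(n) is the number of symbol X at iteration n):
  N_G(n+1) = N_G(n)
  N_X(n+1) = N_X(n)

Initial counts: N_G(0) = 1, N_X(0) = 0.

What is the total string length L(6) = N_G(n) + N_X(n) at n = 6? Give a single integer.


Step 0: N_G=1, N_X=0, L=1
Step 1: N_G=1, N_X=0, L=1
Step 2: N_G=1, N_X=0, L=1
Step 3: N_G=1, N_X=0, L=1
Step 4: N_G=1, N_X=0, L=1
Step 5: N_G=1, N_X=0, L=1
Step 6: N_G=1, N_X=0, L=1

Answer: 1


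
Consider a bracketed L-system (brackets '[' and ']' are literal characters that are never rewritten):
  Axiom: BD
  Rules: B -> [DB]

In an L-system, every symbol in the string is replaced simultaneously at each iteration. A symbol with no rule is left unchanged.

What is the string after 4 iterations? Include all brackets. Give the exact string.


Answer: [D[D[D[DB]]]]D

Derivation:
Step 0: BD
Step 1: [DB]D
Step 2: [D[DB]]D
Step 3: [D[D[DB]]]D
Step 4: [D[D[D[DB]]]]D


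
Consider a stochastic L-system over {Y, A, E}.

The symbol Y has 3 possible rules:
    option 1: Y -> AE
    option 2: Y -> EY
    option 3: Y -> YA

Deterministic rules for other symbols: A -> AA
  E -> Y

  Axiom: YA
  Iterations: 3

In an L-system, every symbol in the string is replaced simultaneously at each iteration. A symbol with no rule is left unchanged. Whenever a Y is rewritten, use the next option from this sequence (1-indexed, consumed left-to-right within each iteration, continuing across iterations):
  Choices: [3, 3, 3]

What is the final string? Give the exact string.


Answer: YAAAAAAAAAAAAAAA

Derivation:
Step 0: YA
Step 1: YAAA  (used choices [3])
Step 2: YAAAAAAA  (used choices [3])
Step 3: YAAAAAAAAAAAAAAA  (used choices [3])


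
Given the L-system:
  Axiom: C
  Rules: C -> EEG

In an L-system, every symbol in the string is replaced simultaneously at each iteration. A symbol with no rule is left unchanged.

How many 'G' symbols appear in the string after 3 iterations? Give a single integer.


Answer: 1

Derivation:
Step 0: C  (0 'G')
Step 1: EEG  (1 'G')
Step 2: EEG  (1 'G')
Step 3: EEG  (1 'G')


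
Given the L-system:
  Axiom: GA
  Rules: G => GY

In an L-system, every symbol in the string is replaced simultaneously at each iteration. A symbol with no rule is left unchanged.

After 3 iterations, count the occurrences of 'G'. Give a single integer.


Answer: 1

Derivation:
Step 0: GA  (1 'G')
Step 1: GYA  (1 'G')
Step 2: GYYA  (1 'G')
Step 3: GYYYA  (1 'G')


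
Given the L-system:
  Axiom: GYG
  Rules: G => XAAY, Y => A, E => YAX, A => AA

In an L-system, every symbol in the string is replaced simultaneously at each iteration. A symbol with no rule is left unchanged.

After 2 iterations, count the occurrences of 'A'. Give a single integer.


Answer: 12

Derivation:
Step 0: GYG  (0 'A')
Step 1: XAAYAXAAY  (5 'A')
Step 2: XAAAAAAAXAAAAA  (12 'A')


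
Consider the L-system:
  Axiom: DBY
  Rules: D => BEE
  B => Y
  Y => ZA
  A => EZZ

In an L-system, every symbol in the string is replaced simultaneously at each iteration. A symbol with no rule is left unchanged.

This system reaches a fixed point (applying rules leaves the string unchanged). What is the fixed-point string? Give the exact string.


Answer: ZEZZEEZEZZZEZZ

Derivation:
Step 0: DBY
Step 1: BEEYZA
Step 2: YEEZAZEZZ
Step 3: ZAEEZEZZZEZZ
Step 4: ZEZZEEZEZZZEZZ
Step 5: ZEZZEEZEZZZEZZ  (unchanged — fixed point at step 4)


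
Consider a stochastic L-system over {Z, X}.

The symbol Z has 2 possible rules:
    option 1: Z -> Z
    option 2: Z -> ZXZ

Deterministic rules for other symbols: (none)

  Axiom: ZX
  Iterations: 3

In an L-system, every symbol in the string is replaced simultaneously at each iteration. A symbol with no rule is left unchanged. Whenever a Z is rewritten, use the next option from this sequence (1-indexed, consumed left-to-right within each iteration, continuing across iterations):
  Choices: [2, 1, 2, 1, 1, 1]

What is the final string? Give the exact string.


Step 0: ZX
Step 1: ZXZX  (used choices [2])
Step 2: ZXZXZX  (used choices [1, 2])
Step 3: ZXZXZX  (used choices [1, 1, 1])

Answer: ZXZXZX


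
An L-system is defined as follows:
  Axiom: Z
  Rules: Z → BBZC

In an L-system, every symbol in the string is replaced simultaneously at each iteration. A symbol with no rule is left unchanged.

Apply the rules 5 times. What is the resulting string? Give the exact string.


Answer: BBBBBBBBBBZCCCCC

Derivation:
Step 0: Z
Step 1: BBZC
Step 2: BBBBZCC
Step 3: BBBBBBZCCC
Step 4: BBBBBBBBZCCCC
Step 5: BBBBBBBBBBZCCCCC


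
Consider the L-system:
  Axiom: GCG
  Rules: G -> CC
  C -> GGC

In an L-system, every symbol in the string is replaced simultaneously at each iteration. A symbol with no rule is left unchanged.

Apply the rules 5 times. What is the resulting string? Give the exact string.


Answer: CCCCGGCCCCCGGCCCCCGGCCCCCGGCGGCGGCGGCGGCCCCCGGCCCCCGGCCCCCGGCCCCCGGCCCCCGGCGGCGGCGGCGGCCCCCGGCGGCGGCGGCGGCCCCCGGCGGCGGCGGCGGCCCCCGGCGGCGGCGGCGGCCCCCGGCGGCGGCGGCGGCCCCCGGCCCCCGGCCCCCGGCCCCCGGCCCCCGGCGGCGGCGGCGGCCCCCGGCCCCCGGCCCCCGGCCCCCGGCCCCCGGCGGCGGCGGCGGCCCCCGGCCCCCGGCCCCCGGCCCCCGGCCCCCGGCGGCGGCGGCGGCCCCCGGC

Derivation:
Step 0: GCG
Step 1: CCGGCCC
Step 2: GGCGGCCCCCGGCGGCGGC
Step 3: CCCCGGCCCCCGGCGGCGGCGGCGGCCCCCGGCCCCCGGCCCCCGGC
Step 4: GGCGGCGGCGGCCCCCGGCGGCGGCGGCGGCCCCCGGCCCCCGGCCCCCGGCCCCCGGCCCCCGGCGGCGGCGGCGGCCCCCGGCGGCGGCGGCGGCCCCCGGCGGCGGCGGCGGCCCCCGGC
Step 5: CCCCGGCCCCCGGCCCCCGGCCCCCGGCGGCGGCGGCGGCCCCCGGCCCCCGGCCCCCGGCCCCCGGCCCCCGGCGGCGGCGGCGGCCCCCGGCGGCGGCGGCGGCCCCCGGCGGCGGCGGCGGCCCCCGGCGGCGGCGGCGGCCCCCGGCGGCGGCGGCGGCCCCCGGCCCCCGGCCCCCGGCCCCCGGCCCCCGGCGGCGGCGGCGGCCCCCGGCCCCCGGCCCCCGGCCCCCGGCCCCCGGCGGCGGCGGCGGCCCCCGGCCCCCGGCCCCCGGCCCCCGGCCCCCGGCGGCGGCGGCGGCCCCCGGC


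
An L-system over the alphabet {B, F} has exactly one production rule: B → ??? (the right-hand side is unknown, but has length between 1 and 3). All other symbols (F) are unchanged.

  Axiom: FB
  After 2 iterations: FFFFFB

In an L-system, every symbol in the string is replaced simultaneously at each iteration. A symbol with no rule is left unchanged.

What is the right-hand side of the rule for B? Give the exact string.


Answer: FFB

Derivation:
Trying B → FFB:
  Step 0: FB
  Step 1: FFFB
  Step 2: FFFFFB
Matches the given result.


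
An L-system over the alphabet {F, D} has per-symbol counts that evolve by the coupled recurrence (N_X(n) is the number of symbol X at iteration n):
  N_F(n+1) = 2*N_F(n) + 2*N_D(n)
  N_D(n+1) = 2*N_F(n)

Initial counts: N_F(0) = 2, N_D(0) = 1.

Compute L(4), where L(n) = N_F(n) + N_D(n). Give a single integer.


Step 0: N_F=2, N_D=1, L=3
Step 1: N_F=6, N_D=4, L=10
Step 2: N_F=20, N_D=12, L=32
Step 3: N_F=64, N_D=40, L=104
Step 4: N_F=208, N_D=128, L=336

Answer: 336


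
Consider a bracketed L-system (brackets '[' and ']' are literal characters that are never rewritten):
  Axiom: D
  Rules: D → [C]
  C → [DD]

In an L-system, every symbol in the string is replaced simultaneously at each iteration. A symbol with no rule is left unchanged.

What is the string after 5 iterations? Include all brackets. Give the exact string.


Answer: [[[[[C][C]]][[[C][C]]]]]

Derivation:
Step 0: D
Step 1: [C]
Step 2: [[DD]]
Step 3: [[[C][C]]]
Step 4: [[[[DD]][[DD]]]]
Step 5: [[[[[C][C]]][[[C][C]]]]]


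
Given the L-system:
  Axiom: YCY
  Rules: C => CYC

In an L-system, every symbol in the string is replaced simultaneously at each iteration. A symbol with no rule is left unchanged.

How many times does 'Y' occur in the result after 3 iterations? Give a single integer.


Answer: 9

Derivation:
Step 0: YCY  (2 'Y')
Step 1: YCYCY  (3 'Y')
Step 2: YCYCYCYCY  (5 'Y')
Step 3: YCYCYCYCYCYCYCYCY  (9 'Y')


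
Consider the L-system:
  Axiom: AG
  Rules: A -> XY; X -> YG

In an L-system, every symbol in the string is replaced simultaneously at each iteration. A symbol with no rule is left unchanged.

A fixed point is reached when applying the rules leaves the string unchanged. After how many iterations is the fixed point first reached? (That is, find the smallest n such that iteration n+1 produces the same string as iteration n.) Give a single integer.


Answer: 2

Derivation:
Step 0: AG
Step 1: XYG
Step 2: YGYG
Step 3: YGYG  (unchanged — fixed point at step 2)


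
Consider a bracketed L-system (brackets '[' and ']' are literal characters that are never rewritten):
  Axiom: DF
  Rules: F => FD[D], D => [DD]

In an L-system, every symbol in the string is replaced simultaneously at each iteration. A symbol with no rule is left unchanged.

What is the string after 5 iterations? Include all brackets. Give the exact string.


Step 0: DF
Step 1: [DD]FD[D]
Step 2: [[DD][DD]]FD[D][DD][[DD]]
Step 3: [[[DD][DD]][[DD][DD]]]FD[D][DD][[DD]][[DD][DD]][[[DD][DD]]]
Step 4: [[[[DD][DD]][[DD][DD]]][[[DD][DD]][[DD][DD]]]]FD[D][DD][[DD]][[DD][DD]][[[DD][DD]]][[[DD][DD]][[DD][DD]]][[[[DD][DD]][[DD][DD]]]]
Step 5: [[[[[DD][DD]][[DD][DD]]][[[DD][DD]][[DD][DD]]]][[[[DD][DD]][[DD][DD]]][[[DD][DD]][[DD][DD]]]]]FD[D][DD][[DD]][[DD][DD]][[[DD][DD]]][[[DD][DD]][[DD][DD]]][[[[DD][DD]][[DD][DD]]]][[[[DD][DD]][[DD][DD]]][[[DD][DD]][[DD][DD]]]][[[[[DD][DD]][[DD][DD]]][[[DD][DD]][[DD][DD]]]]]

Answer: [[[[[DD][DD]][[DD][DD]]][[[DD][DD]][[DD][DD]]]][[[[DD][DD]][[DD][DD]]][[[DD][DD]][[DD][DD]]]]]FD[D][DD][[DD]][[DD][DD]][[[DD][DD]]][[[DD][DD]][[DD][DD]]][[[[DD][DD]][[DD][DD]]]][[[[DD][DD]][[DD][DD]]][[[DD][DD]][[DD][DD]]]][[[[[DD][DD]][[DD][DD]]][[[DD][DD]][[DD][DD]]]]]


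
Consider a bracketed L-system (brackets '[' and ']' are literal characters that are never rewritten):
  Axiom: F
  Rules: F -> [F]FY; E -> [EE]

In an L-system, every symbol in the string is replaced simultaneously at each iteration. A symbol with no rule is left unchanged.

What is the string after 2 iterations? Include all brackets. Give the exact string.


Answer: [[F]FY][F]FYY

Derivation:
Step 0: F
Step 1: [F]FY
Step 2: [[F]FY][F]FYY


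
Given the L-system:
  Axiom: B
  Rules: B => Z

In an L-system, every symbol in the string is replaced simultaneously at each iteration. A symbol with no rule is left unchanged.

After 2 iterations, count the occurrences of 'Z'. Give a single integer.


Step 0: B  (0 'Z')
Step 1: Z  (1 'Z')
Step 2: Z  (1 'Z')

Answer: 1


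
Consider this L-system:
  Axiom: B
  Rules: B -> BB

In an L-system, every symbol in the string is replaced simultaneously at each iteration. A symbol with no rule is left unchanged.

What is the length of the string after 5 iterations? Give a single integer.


Step 0: length = 1
Step 1: length = 2
Step 2: length = 4
Step 3: length = 8
Step 4: length = 16
Step 5: length = 32

Answer: 32


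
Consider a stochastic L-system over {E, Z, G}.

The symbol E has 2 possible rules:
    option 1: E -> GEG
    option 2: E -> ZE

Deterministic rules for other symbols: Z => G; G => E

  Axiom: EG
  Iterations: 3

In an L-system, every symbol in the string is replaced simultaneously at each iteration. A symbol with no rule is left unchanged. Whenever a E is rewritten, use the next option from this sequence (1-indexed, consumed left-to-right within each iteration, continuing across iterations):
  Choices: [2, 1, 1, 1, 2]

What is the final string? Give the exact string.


Step 0: EG
Step 1: ZEE  (used choices [2])
Step 2: GGEGGEG  (used choices [1, 1])
Step 3: EEGEGEEZEE  (used choices [1, 2])

Answer: EEGEGEEZEE


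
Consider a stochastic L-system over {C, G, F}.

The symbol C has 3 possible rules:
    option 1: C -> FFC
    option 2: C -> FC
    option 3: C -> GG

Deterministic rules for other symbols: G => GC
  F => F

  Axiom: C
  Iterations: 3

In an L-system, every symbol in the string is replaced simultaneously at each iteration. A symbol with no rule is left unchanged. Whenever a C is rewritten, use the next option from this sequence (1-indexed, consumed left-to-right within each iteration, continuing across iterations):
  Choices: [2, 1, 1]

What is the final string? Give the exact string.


Answer: FFFFFC

Derivation:
Step 0: C
Step 1: FC  (used choices [2])
Step 2: FFFC  (used choices [1])
Step 3: FFFFFC  (used choices [1])


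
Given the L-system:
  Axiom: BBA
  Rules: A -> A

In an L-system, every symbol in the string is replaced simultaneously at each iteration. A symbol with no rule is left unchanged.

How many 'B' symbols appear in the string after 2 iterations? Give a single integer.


Answer: 2

Derivation:
Step 0: BBA  (2 'B')
Step 1: BBA  (2 'B')
Step 2: BBA  (2 'B')


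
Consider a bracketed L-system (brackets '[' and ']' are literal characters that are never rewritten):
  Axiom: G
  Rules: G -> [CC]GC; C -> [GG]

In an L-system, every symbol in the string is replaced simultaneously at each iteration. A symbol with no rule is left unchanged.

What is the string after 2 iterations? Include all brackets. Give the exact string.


Answer: [[GG][GG]][CC]GC[GG]

Derivation:
Step 0: G
Step 1: [CC]GC
Step 2: [[GG][GG]][CC]GC[GG]


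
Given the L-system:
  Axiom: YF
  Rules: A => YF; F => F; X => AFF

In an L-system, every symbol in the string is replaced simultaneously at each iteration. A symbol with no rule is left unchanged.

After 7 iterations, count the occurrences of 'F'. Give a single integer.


Step 0: YF  (1 'F')
Step 1: YF  (1 'F')
Step 2: YF  (1 'F')
Step 3: YF  (1 'F')
Step 4: YF  (1 'F')
Step 5: YF  (1 'F')
Step 6: YF  (1 'F')
Step 7: YF  (1 'F')

Answer: 1


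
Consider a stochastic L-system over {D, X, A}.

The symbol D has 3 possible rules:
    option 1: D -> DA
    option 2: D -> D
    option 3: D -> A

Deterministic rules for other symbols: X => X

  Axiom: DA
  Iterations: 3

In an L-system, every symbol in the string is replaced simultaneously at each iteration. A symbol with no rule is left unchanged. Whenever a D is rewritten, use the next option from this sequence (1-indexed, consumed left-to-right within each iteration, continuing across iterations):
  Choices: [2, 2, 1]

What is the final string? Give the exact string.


Step 0: DA
Step 1: DA  (used choices [2])
Step 2: DA  (used choices [2])
Step 3: DAA  (used choices [1])

Answer: DAA


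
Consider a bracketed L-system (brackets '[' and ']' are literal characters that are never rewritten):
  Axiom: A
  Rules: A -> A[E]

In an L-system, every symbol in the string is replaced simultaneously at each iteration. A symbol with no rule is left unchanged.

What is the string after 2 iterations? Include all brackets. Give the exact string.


Step 0: A
Step 1: A[E]
Step 2: A[E][E]

Answer: A[E][E]


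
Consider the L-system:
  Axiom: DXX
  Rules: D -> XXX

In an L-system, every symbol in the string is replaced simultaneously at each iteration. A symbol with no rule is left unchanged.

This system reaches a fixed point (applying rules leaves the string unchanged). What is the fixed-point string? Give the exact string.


Answer: XXXXX

Derivation:
Step 0: DXX
Step 1: XXXXX
Step 2: XXXXX  (unchanged — fixed point at step 1)


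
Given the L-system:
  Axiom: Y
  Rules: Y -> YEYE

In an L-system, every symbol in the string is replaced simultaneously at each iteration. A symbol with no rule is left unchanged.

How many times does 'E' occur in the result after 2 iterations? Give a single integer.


Answer: 6

Derivation:
Step 0: Y  (0 'E')
Step 1: YEYE  (2 'E')
Step 2: YEYEEYEYEE  (6 'E')


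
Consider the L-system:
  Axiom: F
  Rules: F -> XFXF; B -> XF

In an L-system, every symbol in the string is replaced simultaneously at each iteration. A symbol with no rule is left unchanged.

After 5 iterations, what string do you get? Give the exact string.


Step 0: F
Step 1: XFXF
Step 2: XXFXFXXFXF
Step 3: XXXFXFXXFXFXXXFXFXXFXF
Step 4: XXXXFXFXXFXFXXXFXFXXFXFXXXXFXFXXFXFXXXFXFXXFXF
Step 5: XXXXXFXFXXFXFXXXFXFXXFXFXXXXFXFXXFXFXXXFXFXXFXFXXXXXFXFXXFXFXXXFXFXXFXFXXXXFXFXXFXFXXXFXFXXFXF

Answer: XXXXXFXFXXFXFXXXFXFXXFXFXXXXFXFXXFXFXXXFXFXXFXFXXXXXFXFXXFXFXXXFXFXXFXFXXXXFXFXXFXFXXXFXFXXFXF


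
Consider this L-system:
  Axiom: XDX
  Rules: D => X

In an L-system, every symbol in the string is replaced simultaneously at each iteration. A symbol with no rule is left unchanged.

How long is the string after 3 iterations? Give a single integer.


Step 0: length = 3
Step 1: length = 3
Step 2: length = 3
Step 3: length = 3

Answer: 3


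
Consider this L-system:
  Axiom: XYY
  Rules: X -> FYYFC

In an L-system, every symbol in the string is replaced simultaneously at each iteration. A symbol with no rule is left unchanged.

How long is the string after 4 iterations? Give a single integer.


Answer: 7

Derivation:
Step 0: length = 3
Step 1: length = 7
Step 2: length = 7
Step 3: length = 7
Step 4: length = 7


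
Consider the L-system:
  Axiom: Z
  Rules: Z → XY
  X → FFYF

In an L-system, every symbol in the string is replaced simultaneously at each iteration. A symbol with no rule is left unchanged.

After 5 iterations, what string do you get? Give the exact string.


Step 0: Z
Step 1: XY
Step 2: FFYFY
Step 3: FFYFY
Step 4: FFYFY
Step 5: FFYFY

Answer: FFYFY


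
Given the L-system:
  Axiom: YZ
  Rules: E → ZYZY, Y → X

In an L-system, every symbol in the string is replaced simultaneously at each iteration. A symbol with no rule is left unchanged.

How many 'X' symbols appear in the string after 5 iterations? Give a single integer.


Answer: 1

Derivation:
Step 0: YZ  (0 'X')
Step 1: XZ  (1 'X')
Step 2: XZ  (1 'X')
Step 3: XZ  (1 'X')
Step 4: XZ  (1 'X')
Step 5: XZ  (1 'X')


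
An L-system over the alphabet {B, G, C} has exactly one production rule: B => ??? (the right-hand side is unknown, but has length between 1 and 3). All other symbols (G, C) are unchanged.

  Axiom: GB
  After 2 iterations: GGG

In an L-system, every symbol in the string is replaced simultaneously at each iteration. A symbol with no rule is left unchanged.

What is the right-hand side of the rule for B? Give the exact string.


Trying B => GG:
  Step 0: GB
  Step 1: GGG
  Step 2: GGG
Matches the given result.

Answer: GG


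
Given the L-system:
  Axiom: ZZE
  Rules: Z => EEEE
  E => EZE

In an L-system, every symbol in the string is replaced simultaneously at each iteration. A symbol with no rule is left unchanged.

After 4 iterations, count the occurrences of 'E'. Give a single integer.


Answer: 272

Derivation:
Step 0: ZZE  (1 'E')
Step 1: EEEEEEEEEZE  (10 'E')
Step 2: EZEEZEEZEEZEEZEEZEEZEEZEEZEEEEEEZE  (24 'E')
Step 3: EZEEEEEEZEEZEEEEEEZEEZEEEEEEZEEZEEEEEEZEEZEEEEEEZEEZEEEEEEZEEZEEEEEEZEEZEEEEEEZEEZEEEEEEZEEZEEZEEZEEZEEZEEEEEEZE  (88 'E')
Step 4: EZEEEEEEZEEZEEZEEZEEZEEZEEEEEEZEEZEEEEEEZEEZEEZEEZEEZEEZEEEEEEZEEZEEEEEEZEEZEEZEEZEEZEEZEEEEEEZEEZEEEEEEZEEZEEZEEZEEZEEZEEEEEEZEEZEEEEEEZEEZEEZEEZEEZEEZEEEEEEZEEZEEEEEEZEEZEEZEEZEEZEEZEEEEEEZEEZEEEEEEZEEZEEZEEZEEZEEZEEEEEEZEEZEEEEEEZEEZEEZEEZEEZEEZEEEEEEZEEZEEEEEEZEEZEEZEEZEEZEEZEEEEEEZEEZEEEEEEZEEZEEEEEEZEEZEEEEEEZEEZEEEEEEZEEZEEEEEEZEEZEEZEEZEEZEEZEEEEEEZE  (272 'E')


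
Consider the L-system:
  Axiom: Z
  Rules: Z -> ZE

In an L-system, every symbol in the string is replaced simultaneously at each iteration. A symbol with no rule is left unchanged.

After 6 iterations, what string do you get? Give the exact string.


Answer: ZEEEEEE

Derivation:
Step 0: Z
Step 1: ZE
Step 2: ZEE
Step 3: ZEEE
Step 4: ZEEEE
Step 5: ZEEEEE
Step 6: ZEEEEEE


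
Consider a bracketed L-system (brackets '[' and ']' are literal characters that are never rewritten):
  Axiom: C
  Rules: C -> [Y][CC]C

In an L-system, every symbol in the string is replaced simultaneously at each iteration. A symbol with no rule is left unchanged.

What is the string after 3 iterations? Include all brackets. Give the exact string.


Answer: [Y][[Y][[Y][CC]C[Y][CC]C][Y][CC]C[Y][[Y][CC]C[Y][CC]C][Y][CC]C][Y][[Y][CC]C[Y][CC]C][Y][CC]C

Derivation:
Step 0: C
Step 1: [Y][CC]C
Step 2: [Y][[Y][CC]C[Y][CC]C][Y][CC]C
Step 3: [Y][[Y][[Y][CC]C[Y][CC]C][Y][CC]C[Y][[Y][CC]C[Y][CC]C][Y][CC]C][Y][[Y][CC]C[Y][CC]C][Y][CC]C


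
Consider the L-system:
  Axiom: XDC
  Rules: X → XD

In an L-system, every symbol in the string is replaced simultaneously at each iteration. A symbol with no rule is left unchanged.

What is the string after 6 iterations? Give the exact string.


Answer: XDDDDDDDC

Derivation:
Step 0: XDC
Step 1: XDDC
Step 2: XDDDC
Step 3: XDDDDC
Step 4: XDDDDDC
Step 5: XDDDDDDC
Step 6: XDDDDDDDC


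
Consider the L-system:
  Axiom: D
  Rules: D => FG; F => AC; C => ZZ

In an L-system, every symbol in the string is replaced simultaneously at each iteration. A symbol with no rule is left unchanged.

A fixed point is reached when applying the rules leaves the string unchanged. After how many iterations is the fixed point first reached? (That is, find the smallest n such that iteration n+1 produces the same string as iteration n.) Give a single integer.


Step 0: D
Step 1: FG
Step 2: ACG
Step 3: AZZG
Step 4: AZZG  (unchanged — fixed point at step 3)

Answer: 3


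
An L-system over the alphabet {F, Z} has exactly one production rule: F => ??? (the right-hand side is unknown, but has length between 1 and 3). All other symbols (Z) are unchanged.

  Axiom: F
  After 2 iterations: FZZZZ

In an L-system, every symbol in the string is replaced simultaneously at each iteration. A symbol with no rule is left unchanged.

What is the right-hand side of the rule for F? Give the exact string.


Trying F => FZZ:
  Step 0: F
  Step 1: FZZ
  Step 2: FZZZZ
Matches the given result.

Answer: FZZ


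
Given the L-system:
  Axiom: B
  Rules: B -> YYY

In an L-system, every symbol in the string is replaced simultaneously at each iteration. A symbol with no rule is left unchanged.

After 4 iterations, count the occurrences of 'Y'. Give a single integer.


Answer: 3

Derivation:
Step 0: B  (0 'Y')
Step 1: YYY  (3 'Y')
Step 2: YYY  (3 'Y')
Step 3: YYY  (3 'Y')
Step 4: YYY  (3 'Y')


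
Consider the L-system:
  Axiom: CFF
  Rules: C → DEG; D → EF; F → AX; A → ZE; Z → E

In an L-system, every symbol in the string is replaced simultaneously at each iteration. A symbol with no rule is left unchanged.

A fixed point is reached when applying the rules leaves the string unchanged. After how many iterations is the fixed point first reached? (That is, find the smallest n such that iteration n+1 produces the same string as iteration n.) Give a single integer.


Answer: 5

Derivation:
Step 0: CFF
Step 1: DEGAXAX
Step 2: EFEGZEXZEX
Step 3: EAXEGEEXEEX
Step 4: EZEXEGEEXEEX
Step 5: EEEXEGEEXEEX
Step 6: EEEXEGEEXEEX  (unchanged — fixed point at step 5)


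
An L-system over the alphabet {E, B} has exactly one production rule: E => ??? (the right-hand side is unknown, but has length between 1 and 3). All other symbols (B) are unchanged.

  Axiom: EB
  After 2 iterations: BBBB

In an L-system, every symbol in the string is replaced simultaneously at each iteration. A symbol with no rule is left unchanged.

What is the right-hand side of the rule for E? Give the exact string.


Answer: BBB

Derivation:
Trying E => BBB:
  Step 0: EB
  Step 1: BBBB
  Step 2: BBBB
Matches the given result.


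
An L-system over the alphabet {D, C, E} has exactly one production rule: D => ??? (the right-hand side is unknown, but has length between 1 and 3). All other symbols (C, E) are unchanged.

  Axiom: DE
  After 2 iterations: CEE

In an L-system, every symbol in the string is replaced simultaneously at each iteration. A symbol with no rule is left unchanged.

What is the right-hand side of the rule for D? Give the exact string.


Answer: CE

Derivation:
Trying D => CE:
  Step 0: DE
  Step 1: CEE
  Step 2: CEE
Matches the given result.


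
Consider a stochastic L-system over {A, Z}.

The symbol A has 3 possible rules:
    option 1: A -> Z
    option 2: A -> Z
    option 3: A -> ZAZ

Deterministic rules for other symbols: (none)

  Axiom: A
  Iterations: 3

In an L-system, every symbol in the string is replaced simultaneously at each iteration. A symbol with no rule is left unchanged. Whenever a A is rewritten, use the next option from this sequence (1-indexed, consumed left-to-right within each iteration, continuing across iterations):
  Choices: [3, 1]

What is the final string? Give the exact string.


Answer: ZZZ

Derivation:
Step 0: A
Step 1: ZAZ  (used choices [3])
Step 2: ZZZ  (used choices [1])
Step 3: ZZZ  (used choices [])


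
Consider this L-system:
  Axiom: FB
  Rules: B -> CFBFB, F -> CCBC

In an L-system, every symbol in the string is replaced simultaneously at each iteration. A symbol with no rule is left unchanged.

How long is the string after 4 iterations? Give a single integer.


Answer: 213

Derivation:
Step 0: length = 2
Step 1: length = 9
Step 2: length = 27
Step 3: length = 77
Step 4: length = 213


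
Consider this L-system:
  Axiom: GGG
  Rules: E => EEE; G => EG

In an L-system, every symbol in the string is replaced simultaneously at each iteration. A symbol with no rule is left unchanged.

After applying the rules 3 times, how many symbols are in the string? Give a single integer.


Step 0: length = 3
Step 1: length = 6
Step 2: length = 15
Step 3: length = 42

Answer: 42


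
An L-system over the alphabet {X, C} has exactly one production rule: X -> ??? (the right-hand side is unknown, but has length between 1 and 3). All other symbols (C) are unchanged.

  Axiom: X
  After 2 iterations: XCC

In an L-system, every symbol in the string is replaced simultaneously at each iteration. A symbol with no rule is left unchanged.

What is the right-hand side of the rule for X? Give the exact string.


Answer: XC

Derivation:
Trying X -> XC:
  Step 0: X
  Step 1: XC
  Step 2: XCC
Matches the given result.


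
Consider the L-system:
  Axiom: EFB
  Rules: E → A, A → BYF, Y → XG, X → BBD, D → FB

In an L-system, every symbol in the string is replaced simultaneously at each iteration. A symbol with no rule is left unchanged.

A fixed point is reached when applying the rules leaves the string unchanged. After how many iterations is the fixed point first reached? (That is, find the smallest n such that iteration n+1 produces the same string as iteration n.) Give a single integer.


Step 0: EFB
Step 1: AFB
Step 2: BYFFB
Step 3: BXGFFB
Step 4: BBBDGFFB
Step 5: BBBFBGFFB
Step 6: BBBFBGFFB  (unchanged — fixed point at step 5)

Answer: 5


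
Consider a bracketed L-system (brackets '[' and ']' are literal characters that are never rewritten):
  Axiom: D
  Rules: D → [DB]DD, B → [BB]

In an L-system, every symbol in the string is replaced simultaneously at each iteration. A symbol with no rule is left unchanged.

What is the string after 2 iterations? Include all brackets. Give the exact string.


Answer: [[DB]DD[BB]][DB]DD[DB]DD

Derivation:
Step 0: D
Step 1: [DB]DD
Step 2: [[DB]DD[BB]][DB]DD[DB]DD


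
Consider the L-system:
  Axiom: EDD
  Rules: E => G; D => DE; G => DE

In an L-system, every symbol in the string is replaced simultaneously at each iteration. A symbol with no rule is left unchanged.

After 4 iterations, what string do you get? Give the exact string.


Answer: DEGDEDEGDEDEGDEGDEDEG

Derivation:
Step 0: EDD
Step 1: GDEDE
Step 2: DEDEGDEG
Step 3: DEGDEGDEDEGDE
Step 4: DEGDEDEGDEDEGDEGDEDEG


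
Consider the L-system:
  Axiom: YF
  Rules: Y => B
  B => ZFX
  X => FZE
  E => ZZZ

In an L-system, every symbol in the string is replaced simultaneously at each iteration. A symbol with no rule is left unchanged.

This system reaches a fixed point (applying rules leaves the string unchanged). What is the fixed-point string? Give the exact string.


Step 0: YF
Step 1: BF
Step 2: ZFXF
Step 3: ZFFZEF
Step 4: ZFFZZZZF
Step 5: ZFFZZZZF  (unchanged — fixed point at step 4)

Answer: ZFFZZZZF


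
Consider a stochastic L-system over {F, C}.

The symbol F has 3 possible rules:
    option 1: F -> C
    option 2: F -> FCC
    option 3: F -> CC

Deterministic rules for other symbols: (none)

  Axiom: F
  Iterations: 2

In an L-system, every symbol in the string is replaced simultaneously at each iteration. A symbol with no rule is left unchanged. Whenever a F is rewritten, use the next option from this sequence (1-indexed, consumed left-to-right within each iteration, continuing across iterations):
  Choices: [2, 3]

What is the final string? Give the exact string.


Answer: CCCC

Derivation:
Step 0: F
Step 1: FCC  (used choices [2])
Step 2: CCCC  (used choices [3])


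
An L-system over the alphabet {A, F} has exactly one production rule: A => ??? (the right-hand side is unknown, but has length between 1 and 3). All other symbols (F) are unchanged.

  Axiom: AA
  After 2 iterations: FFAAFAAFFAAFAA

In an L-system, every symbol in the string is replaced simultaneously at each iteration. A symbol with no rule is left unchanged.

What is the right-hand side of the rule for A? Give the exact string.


Trying A => FAA:
  Step 0: AA
  Step 1: FAAFAA
  Step 2: FFAAFAAFFAAFAA
Matches the given result.

Answer: FAA


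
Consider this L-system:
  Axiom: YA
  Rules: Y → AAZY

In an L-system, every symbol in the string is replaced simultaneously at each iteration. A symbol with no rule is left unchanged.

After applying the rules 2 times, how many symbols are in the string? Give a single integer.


Answer: 8

Derivation:
Step 0: length = 2
Step 1: length = 5
Step 2: length = 8


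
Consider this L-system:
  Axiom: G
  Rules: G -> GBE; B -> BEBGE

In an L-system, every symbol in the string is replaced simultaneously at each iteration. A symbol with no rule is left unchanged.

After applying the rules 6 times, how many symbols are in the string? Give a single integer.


Step 0: length = 1
Step 1: length = 3
Step 2: length = 9
Step 3: length = 25
Step 4: length = 67
Step 5: length = 177
Step 6: length = 465

Answer: 465


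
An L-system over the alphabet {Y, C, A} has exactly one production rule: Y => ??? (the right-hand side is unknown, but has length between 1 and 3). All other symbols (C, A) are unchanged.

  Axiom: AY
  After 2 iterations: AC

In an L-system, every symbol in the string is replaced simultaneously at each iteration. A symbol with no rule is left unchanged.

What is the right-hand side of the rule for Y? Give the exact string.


Answer: C

Derivation:
Trying Y => C:
  Step 0: AY
  Step 1: AC
  Step 2: AC
Matches the given result.


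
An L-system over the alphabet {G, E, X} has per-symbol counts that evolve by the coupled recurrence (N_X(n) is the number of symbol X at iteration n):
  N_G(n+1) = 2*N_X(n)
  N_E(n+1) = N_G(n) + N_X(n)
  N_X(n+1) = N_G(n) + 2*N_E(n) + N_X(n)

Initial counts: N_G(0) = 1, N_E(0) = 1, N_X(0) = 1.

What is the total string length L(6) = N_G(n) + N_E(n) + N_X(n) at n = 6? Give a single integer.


Step 0: N_G=1, N_E=1, N_X=1, L=3
Step 1: N_G=2, N_E=2, N_X=4, L=8
Step 2: N_G=8, N_E=6, N_X=10, L=24
Step 3: N_G=20, N_E=18, N_X=30, L=68
Step 4: N_G=60, N_E=50, N_X=86, L=196
Step 5: N_G=172, N_E=146, N_X=246, L=564
Step 6: N_G=492, N_E=418, N_X=710, L=1620

Answer: 1620


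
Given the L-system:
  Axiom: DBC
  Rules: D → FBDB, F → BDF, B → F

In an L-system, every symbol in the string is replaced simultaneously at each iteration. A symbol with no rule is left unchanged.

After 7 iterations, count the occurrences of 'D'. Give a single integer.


Final string: FFBDBBDFFFBDBBDFBDFBDFFFBDBFBDFBDFBDFFFBDBFFFBDBBDFFFBDBBDFFFBDBBDFBDFBDFFFBDBFBDFBDFBDFFFBDBFFFBDBBDFBDFBDFFFBDBFFFBDBBDFBDFBDFFFBDBFFFBDBBDFFFBDBBDFFFBDBBDFBDFBDFFFBDBFBDFFFBDBBDFBDFBDFFFBDBFFFBDBBDFBDFBDFFFBDBFFFBDBBDFBDFBDFFFBDBFFFBDBBDFFFBDBBDFFFBDBBDFBDFBDFFFBDBFBDFFFBDBBDFFFBDBBDFFFBDBBDFBDFBDFFFBDBFBDFBDFBDFFFBDBFFFBDBBDFBDFBDFFFBDBFFFBDBBDFBDFBDFFFBDBFFFBDBBDFFFBDBBDFFFBDBBDFBDFBDFFFBDBFBDFFFBDBBDFFFBDBBDFFFBDBBDFBDFBDFFFBDBFBDFBDFBDFFFBDBFFFBDBBDFBDFBDFFFBDBFFFBDBBDFBDFBDFFFBDBFFFBDBBDFFFBDBBDFFFBDBBDFBDFBDFFFBDBFBDFFFBDBBDFFFBDBBDFFFBDBBDFBDFBDFFFBDBFBDFBDFBDFFFBDBFFFBDBBDFFFBDBBDFFFBDBBDFBDFBDFFFBDBFBDFBDFBDFFFBDBFFFBDBBDFFFBDBBDFFFBDBBDFBDFBDFFFBDBFBDFBDFBDFFFBDBFFFBDBBDFBDFBDFFFBDBFFFBDBBDFBDFBDFFFBDBFFFBDBBDFFFBDBBDFFFBDBBDFBDFBDFFFBDBFBDFFFBDBBDFBDFBDFFFBDBFFFBDBBDFFFBDBBDFFFBDBBDFBDFBDFFFBDBFBDFBDFBDFFFBDBFFFBDBBDFBDFBDFFFBDBFFFBDBBDFBDFBDFFFBDBFFFBDBBDFFFBDBBDFFFBDBBDFBDFBDFFFBDBFBDFFFBDBBDFFFBDBBDFFFBDBBDFBDFBDFFFBDBFBDFBDFBDFFFBDBFFFBDBBDFFFBDBBDFFFBDBBDFBDFBDFFFBDBFBDFBDFBDFFFBDBFFFBDBBDFFFBDBBDFFFBDBBDFBDFBDFFFBDBFBDFBDFBDFFFBDBFFFBDBBDFBDFBDFFFBDBFFFBDBBDFBDFBDFFFBDBFFFBDBBDFFFBDBBDFFFBDBBDFBDFBDFFFBDBFBDFFFBDBBDFBDFBDFFFBDBFFFBDBBDFBDFBDFFFBDBFFFBDBBDFBDFBDFFFBDBFFFBDBBDFFFBDBBDFFFBDBBDFBDFBDFFFBDBFBDFFFBDBBDFFFBDBBDFFFBDBBDFBDFBDFFFBDBFBDFBDFBDFFFBDBFFFBDBBDFC
Count of 'D': 331

Answer: 331


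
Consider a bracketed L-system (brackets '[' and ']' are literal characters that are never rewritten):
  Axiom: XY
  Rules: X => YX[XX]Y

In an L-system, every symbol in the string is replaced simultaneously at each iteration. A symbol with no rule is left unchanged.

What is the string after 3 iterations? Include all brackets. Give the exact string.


Answer: YYYX[XX]Y[YX[XX]YYX[XX]Y]Y[YYX[XX]Y[YX[XX]YYX[XX]Y]YYYX[XX]Y[YX[XX]YYX[XX]Y]Y]YY

Derivation:
Step 0: XY
Step 1: YX[XX]YY
Step 2: YYX[XX]Y[YX[XX]YYX[XX]Y]YY
Step 3: YYYX[XX]Y[YX[XX]YYX[XX]Y]Y[YYX[XX]Y[YX[XX]YYX[XX]Y]YYYX[XX]Y[YX[XX]YYX[XX]Y]Y]YY


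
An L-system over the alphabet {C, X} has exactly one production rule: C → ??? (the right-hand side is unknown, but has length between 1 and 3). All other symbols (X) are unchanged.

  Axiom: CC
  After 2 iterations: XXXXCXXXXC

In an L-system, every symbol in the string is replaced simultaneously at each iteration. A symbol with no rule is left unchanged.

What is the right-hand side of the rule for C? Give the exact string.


Trying C → XXC:
  Step 0: CC
  Step 1: XXCXXC
  Step 2: XXXXCXXXXC
Matches the given result.

Answer: XXC


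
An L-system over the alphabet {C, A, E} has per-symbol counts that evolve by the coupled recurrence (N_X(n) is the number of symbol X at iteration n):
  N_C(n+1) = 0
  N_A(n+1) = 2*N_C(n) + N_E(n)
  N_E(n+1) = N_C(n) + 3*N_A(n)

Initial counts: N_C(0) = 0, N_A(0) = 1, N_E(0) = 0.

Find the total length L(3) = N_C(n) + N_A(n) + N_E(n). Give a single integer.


Answer: 9

Derivation:
Step 0: N_C=0, N_A=1, N_E=0, L=1
Step 1: N_C=0, N_A=0, N_E=3, L=3
Step 2: N_C=0, N_A=3, N_E=0, L=3
Step 3: N_C=0, N_A=0, N_E=9, L=9


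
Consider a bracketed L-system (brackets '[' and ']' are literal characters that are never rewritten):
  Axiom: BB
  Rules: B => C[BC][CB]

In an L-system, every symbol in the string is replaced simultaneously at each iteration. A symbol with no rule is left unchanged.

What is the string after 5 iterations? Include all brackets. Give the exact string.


Answer: C[C[C[C[C[BC][CB]C][CC[BC][CB]]C][CC[C[BC][CB]C][CC[BC][CB]]]C][CC[C[C[BC][CB]C][CC[BC][CB]]C][CC[C[BC][CB]C][CC[BC][CB]]]]C][CC[C[C[C[BC][CB]C][CC[BC][CB]]C][CC[C[BC][CB]C][CC[BC][CB]]]C][CC[C[C[BC][CB]C][CC[BC][CB]]C][CC[C[BC][CB]C][CC[BC][CB]]]]]C[C[C[C[C[BC][CB]C][CC[BC][CB]]C][CC[C[BC][CB]C][CC[BC][CB]]]C][CC[C[C[BC][CB]C][CC[BC][CB]]C][CC[C[BC][CB]C][CC[BC][CB]]]]C][CC[C[C[C[BC][CB]C][CC[BC][CB]]C][CC[C[BC][CB]C][CC[BC][CB]]]C][CC[C[C[BC][CB]C][CC[BC][CB]]C][CC[C[BC][CB]C][CC[BC][CB]]]]]

Derivation:
Step 0: BB
Step 1: C[BC][CB]C[BC][CB]
Step 2: C[C[BC][CB]C][CC[BC][CB]]C[C[BC][CB]C][CC[BC][CB]]
Step 3: C[C[C[BC][CB]C][CC[BC][CB]]C][CC[C[BC][CB]C][CC[BC][CB]]]C[C[C[BC][CB]C][CC[BC][CB]]C][CC[C[BC][CB]C][CC[BC][CB]]]
Step 4: C[C[C[C[BC][CB]C][CC[BC][CB]]C][CC[C[BC][CB]C][CC[BC][CB]]]C][CC[C[C[BC][CB]C][CC[BC][CB]]C][CC[C[BC][CB]C][CC[BC][CB]]]]C[C[C[C[BC][CB]C][CC[BC][CB]]C][CC[C[BC][CB]C][CC[BC][CB]]]C][CC[C[C[BC][CB]C][CC[BC][CB]]C][CC[C[BC][CB]C][CC[BC][CB]]]]
Step 5: C[C[C[C[C[BC][CB]C][CC[BC][CB]]C][CC[C[BC][CB]C][CC[BC][CB]]]C][CC[C[C[BC][CB]C][CC[BC][CB]]C][CC[C[BC][CB]C][CC[BC][CB]]]]C][CC[C[C[C[BC][CB]C][CC[BC][CB]]C][CC[C[BC][CB]C][CC[BC][CB]]]C][CC[C[C[BC][CB]C][CC[BC][CB]]C][CC[C[BC][CB]C][CC[BC][CB]]]]]C[C[C[C[C[BC][CB]C][CC[BC][CB]]C][CC[C[BC][CB]C][CC[BC][CB]]]C][CC[C[C[BC][CB]C][CC[BC][CB]]C][CC[C[BC][CB]C][CC[BC][CB]]]]C][CC[C[C[C[BC][CB]C][CC[BC][CB]]C][CC[C[BC][CB]C][CC[BC][CB]]]C][CC[C[C[BC][CB]C][CC[BC][CB]]C][CC[C[BC][CB]C][CC[BC][CB]]]]]


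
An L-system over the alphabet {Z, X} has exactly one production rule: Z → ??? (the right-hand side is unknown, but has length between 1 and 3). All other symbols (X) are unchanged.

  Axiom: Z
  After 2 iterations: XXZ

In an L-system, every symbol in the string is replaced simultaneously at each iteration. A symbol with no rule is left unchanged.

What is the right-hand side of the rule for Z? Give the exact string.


Answer: XZ

Derivation:
Trying Z → XZ:
  Step 0: Z
  Step 1: XZ
  Step 2: XXZ
Matches the given result.


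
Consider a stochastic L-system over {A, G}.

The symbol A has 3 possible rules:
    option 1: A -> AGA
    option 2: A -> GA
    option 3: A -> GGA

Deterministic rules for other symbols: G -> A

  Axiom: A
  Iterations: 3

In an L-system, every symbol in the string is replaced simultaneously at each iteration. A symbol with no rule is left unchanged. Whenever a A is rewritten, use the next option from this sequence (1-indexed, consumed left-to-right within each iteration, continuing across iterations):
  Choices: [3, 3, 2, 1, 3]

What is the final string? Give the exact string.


Answer: GAAGAAAGGA

Derivation:
Step 0: A
Step 1: GGA  (used choices [3])
Step 2: AAGGA  (used choices [3])
Step 3: GAAGAAAGGA  (used choices [2, 1, 3])


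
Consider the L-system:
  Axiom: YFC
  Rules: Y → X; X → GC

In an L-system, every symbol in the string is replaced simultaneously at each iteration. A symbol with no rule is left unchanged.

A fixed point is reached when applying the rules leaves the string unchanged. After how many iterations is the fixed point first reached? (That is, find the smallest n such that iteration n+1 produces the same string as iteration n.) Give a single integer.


Step 0: YFC
Step 1: XFC
Step 2: GCFC
Step 3: GCFC  (unchanged — fixed point at step 2)

Answer: 2


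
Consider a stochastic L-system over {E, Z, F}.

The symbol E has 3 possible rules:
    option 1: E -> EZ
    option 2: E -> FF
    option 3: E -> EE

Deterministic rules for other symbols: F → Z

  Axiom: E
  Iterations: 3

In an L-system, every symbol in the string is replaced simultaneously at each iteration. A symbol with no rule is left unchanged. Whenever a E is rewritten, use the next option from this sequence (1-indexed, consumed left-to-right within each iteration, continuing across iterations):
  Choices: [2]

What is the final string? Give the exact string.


Answer: ZZ

Derivation:
Step 0: E
Step 1: FF  (used choices [2])
Step 2: ZZ  (used choices [])
Step 3: ZZ  (used choices [])
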